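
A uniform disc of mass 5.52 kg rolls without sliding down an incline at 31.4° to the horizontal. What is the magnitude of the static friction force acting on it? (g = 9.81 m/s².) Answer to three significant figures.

With I = (1/2)MR², the ratio k = I/(MR²) is 0.5.
Translational: Mg sinθ − f = Ma. Rotational about the CM: fR = Iα = kMRa, so f = kMa.
Combining, a = g sinθ/(1+k) and f = kMa = kMg sinθ/(1+k).
f = 0.5 × 5.52 × 9.81 × sin31.4° / 1.5 ≈ 9.40 N.

f ≈ 9.40 N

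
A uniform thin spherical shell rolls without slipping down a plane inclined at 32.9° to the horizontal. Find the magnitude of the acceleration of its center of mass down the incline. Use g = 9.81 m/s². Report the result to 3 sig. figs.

With I = (2/3)MR², the ratio k = I/(MR²) is 2/3.
Translational: Mg sinθ − f = Ma. Rotational about the CM: fR = Iα = kMRa, so f = kMa.
Eliminating f: Mg sinθ = (1+k)Ma, so a = g sinθ/(1+k) = 9.81 × sin32.9° / 1.667 ≈ 3.20 m/s².

a ≈ 3.20 m/s²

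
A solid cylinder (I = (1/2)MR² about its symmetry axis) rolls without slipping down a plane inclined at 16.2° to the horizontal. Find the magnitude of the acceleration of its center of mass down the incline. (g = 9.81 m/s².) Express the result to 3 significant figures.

a ≈ 1.82 m/s²

The moment of inertia is (1/2)MR², giving k ≡ I/(MR²) = 0.5.
Translational: Mg sinθ − f = Ma. Rotational about the CM: fR = Iα = kMRa, so f = kMa.
Eliminating f: Mg sinθ = (1+k)Ma, so a = g sinθ/(1+k) = 9.81 × sin16.2° / 1.5 ≈ 1.82 m/s².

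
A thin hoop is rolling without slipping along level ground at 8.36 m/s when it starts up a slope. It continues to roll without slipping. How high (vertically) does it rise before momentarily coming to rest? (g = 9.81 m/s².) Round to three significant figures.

For this body I = MR², i.e. k = I/(MR²) = 1.
The rolling condition ω = v/R makes the rotational term ½I(v/R)² = ½kMv², so KE_total = ½(1+k)Mv² = Mv².
At the top the kinetic energy is zero, so Mv₀² = Mgh.
Thus h = (1+k)v₀²/(2g) = 2 × 8.36² / (2 × 9.81) ≈ 7.12 m.

h ≈ 7.12 m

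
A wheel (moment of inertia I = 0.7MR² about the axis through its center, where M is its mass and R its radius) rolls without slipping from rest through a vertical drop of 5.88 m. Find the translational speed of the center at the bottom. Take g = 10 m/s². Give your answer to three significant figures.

The moment of inertia is 0.7MR², giving k ≡ I/(MR²) = 0.7.
Pure rolling means v = ωR; then KE = ½Mv² + ½I(v/R)² = ½(1+k)Mv² = (17/20)Mv².
Setting Mgh = (17/20)Mv² gives v = √(2gh/(1+k)) = √(2·10·5.88/1.7) ≈ 8.32 m/s.

v ≈ 8.32 m/s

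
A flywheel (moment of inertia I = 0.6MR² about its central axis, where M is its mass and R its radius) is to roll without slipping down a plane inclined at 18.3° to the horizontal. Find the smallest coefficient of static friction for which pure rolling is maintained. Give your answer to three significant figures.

μ_min ≈ 0.124

For this body I = 0.6MR², i.e. k = I/(MR²) = 0.6.
Along the incline Mg sinθ − f = Ma, and torque about the center fR = Iα = kMR²(a/R) gives f = kMa.
These give a = g sinθ/(1+k) and the required friction f = kMg sinθ/(1+k).
The normal force is N = Mg cosθ, so μ_min = f/N = k tanθ/(1+k).
μ_min = 0.6 × tan18.3° / 1.6 ≈ 0.124.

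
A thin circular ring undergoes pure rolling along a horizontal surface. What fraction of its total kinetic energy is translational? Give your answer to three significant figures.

With I = MR², the ratio k = I/(MR²) is 1.
With ω = v/R, KE_trans = ½Mv² and KE_rot = ½Iω² = ½kMv², so KE_total = ½(1+k)Mv².
The translational fraction is therefore 1/(1+k) = 1/2 ≈ 0.500.

fraction ≈ 0.500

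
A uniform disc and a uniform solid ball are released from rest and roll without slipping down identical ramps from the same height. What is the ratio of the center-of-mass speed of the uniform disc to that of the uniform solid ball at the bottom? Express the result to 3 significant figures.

Each satisfies Mgh = ½(1+k)Mv² with k = I/(MR²), so v ∝ 1/√(1+k).
For the uniform disc k = 0.5; for the uniform solid ball k = 0.4.
v₁/v₂ = √((1+k₂)/(1+k₁)) = √(1.4/1.5) ≈ 0.966.

v_ratio ≈ 0.966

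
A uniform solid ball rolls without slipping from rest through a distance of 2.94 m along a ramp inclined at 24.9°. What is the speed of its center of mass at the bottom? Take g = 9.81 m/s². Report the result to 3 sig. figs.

v ≈ 4.17 m/s

The moment of inertia is (2/5)MR², giving k ≡ I/(MR²) = 0.4.
Rolling without slipping gives ω = v/R, so the total kinetic energy is ½Mv² + ½Iω² = ½(1+k)Mv² = (7/10)Mv².
The vertical drop is h = L sinθ = 2.94 × sin24.9° = 1.238 m.
Setting Mgh = (7/10)Mv² gives v = √(2gh/(1+k)) = √(2·9.81·1.238/1.4) ≈ 4.17 m/s.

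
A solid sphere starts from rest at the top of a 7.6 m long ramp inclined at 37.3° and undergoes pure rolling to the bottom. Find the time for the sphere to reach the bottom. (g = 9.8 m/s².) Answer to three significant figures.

Here I = (2/5)MR², so the shape factor k = I/(MR²) = 0.4.
Translational: Mg sinθ − f = Ma. Rotational about the CM: fR = Iα = kMRa, so f = kMa.
Hence a = g sinθ/(1+k) = 9.8×sin37.3°/1.4 = 4.242 m/s².
Starting from rest, L = ½at², so t = √(2L/a) = √(2×7.6/4.242) ≈ 1.89 s.

t ≈ 1.89 s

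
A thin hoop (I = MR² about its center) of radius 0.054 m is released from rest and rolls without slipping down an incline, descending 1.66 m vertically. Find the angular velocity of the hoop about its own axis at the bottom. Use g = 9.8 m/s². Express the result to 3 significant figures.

The moment of inertia is MR², giving k ≡ I/(MR²) = 1.
Rolling without slipping gives ω = v/R, so the total kinetic energy is ½Mv² + ½Iω² = ½(1+k)Mv² = Mv².
Energy conservation Mgh = ½(1+k)Mv² gives v = √(2gh/(1+k)) = √(2 × 9.8 × 1.66 / 2) = 4.033 m/s.
The angular speed follows from ω = v/R = 4.033/0.054 ≈ 74.7 rad/s.

ω ≈ 74.7 rad/s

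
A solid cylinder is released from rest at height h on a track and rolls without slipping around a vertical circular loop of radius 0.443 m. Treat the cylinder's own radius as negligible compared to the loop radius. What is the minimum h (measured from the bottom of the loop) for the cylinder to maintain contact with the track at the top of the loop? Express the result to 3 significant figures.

With I = (1/2)MR², the ratio k = I/(MR²) is 0.5.
At the top of the loop, the minimum-contact condition is Mg = Mv_top²/r, so v_top² = gr.
With ω = v/R, the kinetic energy at speed v is ½(1+k)Mv² = (3/4)Mv².
Energy conservation from release (height h) to the top (height 2r): Mgh = Mg(2r) + (3/4)M·gr.
Thus h_min = 2r + (1+k)r/2 = r(2 + 1.5/2) = 0.443 × 2.75 ≈ 1.22 m.

h_min ≈ 1.22 m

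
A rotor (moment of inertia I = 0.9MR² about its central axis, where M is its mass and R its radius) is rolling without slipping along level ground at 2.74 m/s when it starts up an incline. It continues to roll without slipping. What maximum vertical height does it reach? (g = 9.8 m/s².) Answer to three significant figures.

For this body I = 0.9MR², i.e. k = I/(MR²) = 0.9.
Since it rolls without slipping, ω = v/R and KE = ½Mv² + ½Iω² = ½(1+k)Mv² = (19/20)Mv².
At the top the kinetic energy is zero, so (19/20)Mv₀² = Mgh.
Thus h = (1+k)v₀²/(2g) = 1.9 × 2.74² / (2 × 9.8) ≈ 0.728 m.

h ≈ 0.728 m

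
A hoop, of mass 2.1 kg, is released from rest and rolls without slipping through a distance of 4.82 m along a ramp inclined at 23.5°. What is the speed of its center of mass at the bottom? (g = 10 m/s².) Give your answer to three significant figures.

v ≈ 4.38 m/s

With I = MR², the ratio k = I/(MR²) is 1.
Rolling without slipping gives ω = v/R, so the total kinetic energy is ½Mv² + ½Iω² = ½(1+k)Mv² = Mv².
The vertical drop is h = L sinθ = 4.82 × sin23.5° = 1.922 m.
Energy conservation: Mgh = Mv², so v = √(2gh/(1+k)) = √(2 × 10 × 1.922 / 2) ≈ 4.38 m/s.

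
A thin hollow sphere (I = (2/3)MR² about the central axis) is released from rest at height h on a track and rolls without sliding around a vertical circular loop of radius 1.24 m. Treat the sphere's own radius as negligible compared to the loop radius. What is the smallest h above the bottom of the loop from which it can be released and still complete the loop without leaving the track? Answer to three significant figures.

Here I = (2/3)MR², so the shape factor k = I/(MR²) = 2/3.
At the top of the loop, the minimum-contact condition is Mg = Mv_top²/r, so v_top² = gr.
With ω = v/R, the kinetic energy at speed v is ½(1+k)Mv² = (5/6)Mv².
Energy conservation from release (height h) to the top (height 2r): Mgh = Mg(2r) + (5/6)M·gr.
Thus h_min = 2r + (1+k)r/2 = r(2 + 1.667/2) = 1.24 × 2.833 ≈ 3.51 m.

h_min ≈ 3.51 m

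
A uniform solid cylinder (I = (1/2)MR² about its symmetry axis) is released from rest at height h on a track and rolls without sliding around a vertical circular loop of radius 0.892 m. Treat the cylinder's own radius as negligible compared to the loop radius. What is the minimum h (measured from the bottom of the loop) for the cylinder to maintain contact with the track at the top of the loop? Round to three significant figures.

With I = (1/2)MR², the ratio k = I/(MR²) is 0.5.
At the top of the loop, the minimum-contact condition is Mg = Mv_top²/r, so v_top² = gr.
With ω = v/R, the kinetic energy at speed v is ½(1+k)Mv² = (3/4)Mv².
Energy conservation from release (height h) to the top (height 2r): Mgh = Mg(2r) + (3/4)M·gr.
Thus h_min = 2r + (1+k)r/2 = r(2 + 1.5/2) = 0.892 × 2.75 ≈ 2.45 m.

h_min ≈ 2.45 m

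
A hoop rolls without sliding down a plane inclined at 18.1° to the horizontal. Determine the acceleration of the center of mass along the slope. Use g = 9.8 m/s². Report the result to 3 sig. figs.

a ≈ 1.52 m/s²

With I = MR², the ratio k = I/(MR²) is 1.
Along the incline Mg sinθ − f = Ma, and torque about the center fR = Iα = kMR²(a/R) gives f = kMa.
Eliminating f: Mg sinθ = (1+k)Ma, so a = g sinθ/(1+k) = 9.8 × sin18.1° / 2 ≈ 1.52 m/s².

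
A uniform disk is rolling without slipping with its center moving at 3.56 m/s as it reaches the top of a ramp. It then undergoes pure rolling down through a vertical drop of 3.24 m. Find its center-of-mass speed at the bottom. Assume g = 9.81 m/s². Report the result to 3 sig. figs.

v ≈ 7.42 m/s

The moment of inertia is (1/2)MR², giving k ≡ I/(MR²) = 0.5.
Pure rolling means v = ωR; then KE = ½Mv² + ½I(v/R)² = ½(1+k)Mv² = (3/4)Mv².
Conserving energy between top and bottom: (3/4)Mv² = (3/4)Mv₀² + Mgh, hence v² = v₀² + 2gh/(1+k).
v = √(3.56² + 2×9.81×3.24/1.5) = √55.05 ≈ 7.42 m/s.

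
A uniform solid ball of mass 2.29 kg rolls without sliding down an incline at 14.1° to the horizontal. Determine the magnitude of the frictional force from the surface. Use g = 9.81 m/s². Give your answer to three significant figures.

f ≈ 1.56 N

The moment of inertia is (2/5)MR², giving k ≡ I/(MR²) = 0.4.
Newton's second law down the slope: Mg sinθ − f = Ma. The torque equation fR = Iα (with α = a/R) gives f = kMa.
Combining, a = g sinθ/(1+k) and f = kMa = kMg sinθ/(1+k).
f = 0.4 × 2.29 × 9.81 × sin14.1° / 1.4 ≈ 1.56 N.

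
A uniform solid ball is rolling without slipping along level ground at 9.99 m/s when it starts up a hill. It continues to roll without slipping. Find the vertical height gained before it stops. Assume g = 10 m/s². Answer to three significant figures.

With I = (2/5)MR², the ratio k = I/(MR²) is 0.4.
The rolling condition ω = v/R makes the rotational term ½I(v/R)² = ½kMv², so KE_total = ½(1+k)Mv² = (7/10)Mv².
At the top the kinetic energy is zero, so (7/10)Mv₀² = Mgh.
Thus h = (1+k)v₀²/(2g) = 1.4 × 9.99² / (2 × 10) ≈ 6.99 m.

h ≈ 6.99 m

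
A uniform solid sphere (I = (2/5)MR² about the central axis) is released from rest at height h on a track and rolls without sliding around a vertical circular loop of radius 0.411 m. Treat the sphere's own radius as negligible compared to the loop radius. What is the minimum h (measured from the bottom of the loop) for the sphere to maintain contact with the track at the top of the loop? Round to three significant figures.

For this body I = (2/5)MR², i.e. k = I/(MR²) = 0.4.
At the top, contact is just lost when gravity alone supplies the centripetal force: Mg = Mv_top²/r, i.e. v_top² = gr.
With ω = v/R, the kinetic energy at speed v is ½(1+k)Mv² = (7/10)Mv².
Energy conservation from release (height h) to the top (height 2r): Mgh = Mg(2r) + (7/10)M·gr.
Thus h_min = 2r + (1+k)r/2 = r(2 + 1.4/2) = 0.411 × 2.7 ≈ 1.11 m.

h_min ≈ 1.11 m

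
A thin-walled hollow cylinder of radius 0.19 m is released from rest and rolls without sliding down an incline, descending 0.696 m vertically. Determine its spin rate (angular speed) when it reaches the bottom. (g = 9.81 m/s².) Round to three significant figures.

ω ≈ 13.8 rad/s

With I = MR², the ratio k = I/(MR²) is 1.
Pure rolling means v = ωR; then KE = ½Mv² + ½I(v/R)² = ½(1+k)Mv² = Mv².
Energy conservation Mgh = ½(1+k)Mv² gives v = √(2gh/(1+k)) = √(2 × 9.81 × 0.696 / 2) = 2.613 m/s.
Then ω = v/R = 2.613 / 0.19 ≈ 13.8 rad/s.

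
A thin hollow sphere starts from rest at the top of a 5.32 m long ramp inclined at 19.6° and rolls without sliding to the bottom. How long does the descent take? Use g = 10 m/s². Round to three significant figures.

Here I = (2/3)MR², so the shape factor k = I/(MR²) = 2/3.
Along the incline Mg sinθ − f = Ma, and torque about the center fR = Iα = kMR²(a/R) gives f = kMa.
Hence a = g sinθ/(1+k) = 10×sin19.6°/1.667 = 2.013 m/s².
With constant a from rest, t = √(2L/a) = √(2·5.32/2.013) ≈ 2.30 s.

t ≈ 2.30 s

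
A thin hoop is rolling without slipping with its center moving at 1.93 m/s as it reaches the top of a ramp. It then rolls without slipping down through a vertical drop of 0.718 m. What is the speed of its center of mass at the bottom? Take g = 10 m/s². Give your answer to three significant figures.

v ≈ 3.30 m/s

The moment of inertia is MR², giving k ≡ I/(MR²) = 1.
Rolling without slipping gives ω = v/R, so the total kinetic energy is ½Mv² + ½Iω² = ½(1+k)Mv² = Mv².
Energy conservation: Mv₀² + Mgh = Mv², so v² = v₀² + 2gh/(1+k).
v = √(1.93² + 2×10×0.718/2) = √10.9 ≈ 3.30 m/s.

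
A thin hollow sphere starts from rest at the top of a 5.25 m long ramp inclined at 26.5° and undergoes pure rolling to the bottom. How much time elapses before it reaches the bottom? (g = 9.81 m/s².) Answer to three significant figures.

t ≈ 2.00 s

Here I = (2/3)MR², so the shape factor k = I/(MR²) = 2/3.
Newton's second law down the slope: Mg sinθ − f = Ma. The torque equation fR = Iα (with α = a/R) gives f = kMa.
Hence a = g sinθ/(1+k) = 9.81×sin26.5°/1.667 = 2.626 m/s².
With constant a from rest, t = √(2L/a) = √(2·5.25/2.626) ≈ 2.00 s.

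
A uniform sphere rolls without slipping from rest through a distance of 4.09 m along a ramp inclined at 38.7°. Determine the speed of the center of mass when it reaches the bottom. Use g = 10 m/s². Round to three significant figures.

The moment of inertia is (2/5)MR², giving k ≡ I/(MR²) = 0.4.
Since it rolls without slipping, ω = v/R and KE = ½Mv² + ½Iω² = ½(1+k)Mv² = (7/10)Mv².
The vertical drop is h = L sinθ = 4.09 × sin38.7° = 2.557 m.
Setting Mgh = (7/10)Mv² gives v = √(2gh/(1+k)) = √(2·10·2.557/1.4) ≈ 6.04 m/s.

v ≈ 6.04 m/s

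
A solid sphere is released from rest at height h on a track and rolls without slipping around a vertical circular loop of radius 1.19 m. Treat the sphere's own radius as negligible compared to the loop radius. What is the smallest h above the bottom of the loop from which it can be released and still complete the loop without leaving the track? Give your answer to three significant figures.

h_min ≈ 3.21 m

With I = (2/5)MR², the ratio k = I/(MR²) is 0.4.
At the top of the loop, the minimum-contact condition is Mg = Mv_top²/r, so v_top² = gr.
With ω = v/R, the kinetic energy at speed v is ½(1+k)Mv² = (7/10)Mv².
Energy conservation from release (height h) to the top (height 2r): Mgh = Mg(2r) + (7/10)M·gr.
Thus h_min = 2r + (1+k)r/2 = r(2 + 1.4/2) = 1.19 × 2.7 ≈ 3.21 m.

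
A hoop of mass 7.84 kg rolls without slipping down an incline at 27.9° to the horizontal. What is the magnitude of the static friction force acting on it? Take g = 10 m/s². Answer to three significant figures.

f ≈ 18.3 N

For this body I = MR², i.e. k = I/(MR²) = 1.
Translational: Mg sinθ − f = Ma. Rotational about the CM: fR = Iα = kMRa, so f = kMa.
Combining, a = g sinθ/(1+k) and f = kMa = kMg sinθ/(1+k).
f = 1 × 7.84 × 10 × sin27.9° / 2 ≈ 18.3 N.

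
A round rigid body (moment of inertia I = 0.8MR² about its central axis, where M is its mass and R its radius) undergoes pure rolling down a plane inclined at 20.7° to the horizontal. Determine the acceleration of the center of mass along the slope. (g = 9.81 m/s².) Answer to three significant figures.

For this body I = 0.8MR², i.e. k = I/(MR²) = 0.8.
Translational: Mg sinθ − f = Ma. Rotational about the CM: fR = Iα = kMRa, so f = kMa.
Eliminating f: Mg sinθ = (1+k)Ma, so a = g sinθ/(1+k) = 9.81 × sin20.7° / 1.8 ≈ 1.93 m/s².

a ≈ 1.93 m/s²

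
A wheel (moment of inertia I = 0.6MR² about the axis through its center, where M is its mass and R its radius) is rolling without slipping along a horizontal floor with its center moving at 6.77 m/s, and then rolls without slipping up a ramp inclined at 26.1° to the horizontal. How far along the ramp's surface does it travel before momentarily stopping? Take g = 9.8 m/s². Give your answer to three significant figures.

With I = 0.6MR², the ratio k = I/(MR²) is 0.6.
Rolling without slipping gives ω = v/R, so the total kinetic energy is ½Mv² + ½Iω² = ½(1+k)Mv² = (4/5)Mv².
Setting this equal to Mgh gives the vertical rise h = (1+k)v₀²/(2g) = 1.6×6.77²/(2×9.8) = 3.741 m.
Along the incline, d = h/sinθ = 3.741/sin26.1° ≈ 8.50 m.

d ≈ 8.50 m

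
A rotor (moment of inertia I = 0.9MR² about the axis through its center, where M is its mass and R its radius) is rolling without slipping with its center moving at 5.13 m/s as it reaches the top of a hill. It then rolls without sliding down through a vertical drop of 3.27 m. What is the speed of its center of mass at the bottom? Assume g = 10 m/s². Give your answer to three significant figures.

v ≈ 7.79 m/s

With I = 0.9MR², the ratio k = I/(MR²) is 0.9.
The rolling condition ω = v/R makes the rotational term ½I(v/R)² = ½kMv², so KE_total = ½(1+k)Mv² = (19/20)Mv².
Conserving energy between top and bottom: (19/20)Mv² = (19/20)Mv₀² + Mgh, hence v² = v₀² + 2gh/(1+k).
v = √(5.13² + 2×10×3.27/1.9) = √60.74 ≈ 7.79 m/s.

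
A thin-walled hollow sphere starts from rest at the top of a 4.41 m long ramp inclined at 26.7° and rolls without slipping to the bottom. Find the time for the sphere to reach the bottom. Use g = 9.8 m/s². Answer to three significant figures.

The moment of inertia is (2/3)MR², giving k ≡ I/(MR²) = 2/3.
Along the incline Mg sinθ − f = Ma, and torque about the center fR = Iα = kMR²(a/R) gives f = kMa.
Hence a = g sinθ/(1+k) = 9.8×sin26.7°/1.667 = 2.642 m/s².
With constant a from rest, t = √(2L/a) = √(2·4.41/2.642) ≈ 1.83 s.

t ≈ 1.83 s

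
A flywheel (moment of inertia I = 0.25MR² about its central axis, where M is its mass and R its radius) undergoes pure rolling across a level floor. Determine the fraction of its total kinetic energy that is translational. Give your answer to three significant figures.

For this body I = 0.25MR², i.e. k = I/(MR²) = 0.25.
Since ω = v/R, the translational part is ½Mv² and the rotational part is ½I(v/R)² = ½kMv²; the total is ½(1+k)Mv².
The translational fraction is therefore 1/(1+k) = 1/1.25 ≈ 0.800.

fraction ≈ 0.800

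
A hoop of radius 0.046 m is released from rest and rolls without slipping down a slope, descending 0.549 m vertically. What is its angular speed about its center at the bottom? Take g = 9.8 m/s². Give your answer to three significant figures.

The moment of inertia is MR², giving k ≡ I/(MR²) = 1.
Since it rolls without slipping, ω = v/R and KE = ½Mv² + ½Iω² = ½(1+k)Mv² = Mv².
Energy conservation Mgh = ½(1+k)Mv² gives v = √(2gh/(1+k)) = √(2 × 9.8 × 0.549 / 2) = 2.32 m/s.
Then ω = v/R = 2.32 / 0.046 ≈ 50.4 rad/s.

ω ≈ 50.4 rad/s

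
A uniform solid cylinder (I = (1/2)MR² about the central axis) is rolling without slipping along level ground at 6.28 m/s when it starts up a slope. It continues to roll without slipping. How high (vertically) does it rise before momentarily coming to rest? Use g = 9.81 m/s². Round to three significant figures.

Here I = (1/2)MR², so the shape factor k = I/(MR²) = 0.5.
Rolling without slipping gives ω = v/R, so the total kinetic energy is ½Mv² + ½Iω² = ½(1+k)Mv² = (3/4)Mv².
At the top the kinetic energy is zero, so (3/4)Mv₀² = Mgh.
Thus h = (1+k)v₀²/(2g) = 1.5 × 6.28² / (2 × 9.81) ≈ 3.02 m.

h ≈ 3.02 m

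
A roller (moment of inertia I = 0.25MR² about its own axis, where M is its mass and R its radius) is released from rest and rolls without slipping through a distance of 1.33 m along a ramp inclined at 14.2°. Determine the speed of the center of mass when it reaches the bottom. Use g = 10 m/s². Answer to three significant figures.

v ≈ 2.28 m/s

The moment of inertia is 0.25MR², giving k ≡ I/(MR²) = 0.25.
Pure rolling means v = ωR; then KE = ½Mv² + ½I(v/R)² = ½(1+k)Mv² = (5/8)Mv².
The vertical drop is h = L sinθ = 1.33 × sin14.2° = 0.3263 m.
Setting Mgh = (5/8)Mv² gives v = √(2gh/(1+k)) = √(2·10·0.3263/1.25) ≈ 2.28 m/s.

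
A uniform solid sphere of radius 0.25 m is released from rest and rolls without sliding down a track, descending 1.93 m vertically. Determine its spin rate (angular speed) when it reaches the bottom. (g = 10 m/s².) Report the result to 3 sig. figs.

The moment of inertia is (2/5)MR², giving k ≡ I/(MR²) = 0.4.
Since it rolls without slipping, ω = v/R and KE = ½Mv² + ½Iω² = ½(1+k)Mv² = (7/10)Mv².
Energy conservation Mgh = ½(1+k)Mv² gives v = √(2gh/(1+k)) = √(2 × 10 × 1.93 / 1.4) = 5.251 m/s.
Then ω = v/R = 5.251 / 0.25 ≈ 21.0 rad/s.

ω ≈ 21.0 rad/s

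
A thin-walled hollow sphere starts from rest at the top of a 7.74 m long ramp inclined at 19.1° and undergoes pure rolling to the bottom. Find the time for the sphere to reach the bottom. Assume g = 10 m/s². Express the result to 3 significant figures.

t ≈ 2.81 s

For this body I = (2/3)MR², i.e. k = I/(MR²) = 2/3.
Translational: Mg sinθ − f = Ma. Rotational about the CM: fR = Iα = kMRa, so f = kMa.
Hence a = g sinθ/(1+k) = 10×sin19.1°/1.667 = 1.963 m/s².
With constant a from rest, t = √(2L/a) = √(2·7.74/1.963) ≈ 2.81 s.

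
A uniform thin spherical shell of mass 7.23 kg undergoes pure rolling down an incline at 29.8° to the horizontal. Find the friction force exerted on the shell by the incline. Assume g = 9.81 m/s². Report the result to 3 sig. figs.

f ≈ 14.1 N

The moment of inertia is (2/3)MR², giving k ≡ I/(MR²) = 2/3.
Newton's second law down the slope: Mg sinθ − f = Ma. The torque equation fR = Iα (with α = a/R) gives f = kMa.
Combining, a = g sinθ/(1+k) and f = kMa = kMg sinθ/(1+k).
f = (2/3) × 7.23 × 9.81 × sin29.8° / 1.667 ≈ 14.1 N.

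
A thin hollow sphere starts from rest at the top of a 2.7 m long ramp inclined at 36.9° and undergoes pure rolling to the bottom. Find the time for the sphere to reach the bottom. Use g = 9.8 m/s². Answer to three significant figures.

The moment of inertia is (2/3)MR², giving k ≡ I/(MR²) = 2/3.
Translational: Mg sinθ − f = Ma. Rotational about the CM: fR = Iα = kMRa, so f = kMa.
Hence a = g sinθ/(1+k) = 9.8×sin36.9°/1.667 = 3.53 m/s².
Starting from rest, L = ½at², so t = √(2L/a) = √(2×2.7/3.53) ≈ 1.24 s.

t ≈ 1.24 s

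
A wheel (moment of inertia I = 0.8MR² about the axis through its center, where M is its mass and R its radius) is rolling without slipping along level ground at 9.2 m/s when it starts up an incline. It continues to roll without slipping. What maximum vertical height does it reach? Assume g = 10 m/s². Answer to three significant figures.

h ≈ 7.62 m

With I = 0.8MR², the ratio k = I/(MR²) is 0.8.
Rolling without slipping gives ω = v/R, so the total kinetic energy is ½Mv² + ½Iω² = ½(1+k)Mv² = (9/10)Mv².
At the top the kinetic energy is zero, so (9/10)Mv₀² = Mgh.
Thus h = (1+k)v₀²/(2g) = 1.8 × 9.2² / (2 × 10) ≈ 7.62 m.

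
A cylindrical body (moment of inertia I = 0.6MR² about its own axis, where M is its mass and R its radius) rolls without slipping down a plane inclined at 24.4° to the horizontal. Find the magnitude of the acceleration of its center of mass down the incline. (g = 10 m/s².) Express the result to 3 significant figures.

a ≈ 2.58 m/s²

With I = 0.6MR², the ratio k = I/(MR²) is 0.6.
Along the incline Mg sinθ − f = Ma, and torque about the center fR = Iα = kMR²(a/R) gives f = kMa.
Eliminating f: Mg sinθ = (1+k)Ma, so a = g sinθ/(1+k) = 10 × sin24.4° / 1.6 ≈ 2.58 m/s².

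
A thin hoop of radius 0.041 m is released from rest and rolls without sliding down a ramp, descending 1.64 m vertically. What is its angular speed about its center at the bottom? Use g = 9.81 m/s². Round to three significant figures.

ω ≈ 97.8 rad/s

The moment of inertia is MR², giving k ≡ I/(MR²) = 1.
Since it rolls without slipping, ω = v/R and KE = ½Mv² + ½Iω² = ½(1+k)Mv² = Mv².
Energy conservation Mgh = ½(1+k)Mv² gives v = √(2gh/(1+k)) = √(2 × 9.81 × 1.64 / 2) = 4.011 m/s.
The angular speed follows from ω = v/R = 4.011/0.041 ≈ 97.8 rad/s.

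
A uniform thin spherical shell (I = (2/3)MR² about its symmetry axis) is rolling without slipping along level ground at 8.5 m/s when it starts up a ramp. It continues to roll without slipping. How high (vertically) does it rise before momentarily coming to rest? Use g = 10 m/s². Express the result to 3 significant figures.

The moment of inertia is (2/3)MR², giving k ≡ I/(MR²) = 2/3.
Pure rolling means v = ωR; then KE = ½Mv² + ½I(v/R)² = ½(1+k)Mv² = (5/6)Mv².
All of this converts to potential energy at the highest point: (5/6)Mv₀² = Mgh.
Thus h = (1+k)v₀²/(2g) = 1.667 × 8.5² / (2 × 10) ≈ 6.02 m.

h ≈ 6.02 m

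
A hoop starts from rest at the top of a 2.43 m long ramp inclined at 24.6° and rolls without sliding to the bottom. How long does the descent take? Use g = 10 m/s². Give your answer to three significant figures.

The moment of inertia is MR², giving k ≡ I/(MR²) = 1.
Translational: Mg sinθ − f = Ma. Rotational about the CM: fR = Iα = kMRa, so f = kMa.
Hence a = g sinθ/(1+k) = 10×sin24.6°/2 = 2.081 m/s².
With constant a from rest, t = √(2L/a) = √(2·2.43/2.081) ≈ 1.53 s.

t ≈ 1.53 s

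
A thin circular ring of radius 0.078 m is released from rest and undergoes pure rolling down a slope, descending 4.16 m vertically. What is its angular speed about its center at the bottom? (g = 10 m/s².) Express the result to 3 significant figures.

Here I = MR², so the shape factor k = I/(MR²) = 1.
Pure rolling means v = ωR; then KE = ½Mv² + ½I(v/R)² = ½(1+k)Mv² = Mv².
Energy conservation Mgh = ½(1+k)Mv² gives v = √(2gh/(1+k)) = √(2 × 10 × 4.16 / 2) = 6.45 m/s.
The angular speed follows from ω = v/R = 6.45/0.078 ≈ 82.7 rad/s.

ω ≈ 82.7 rad/s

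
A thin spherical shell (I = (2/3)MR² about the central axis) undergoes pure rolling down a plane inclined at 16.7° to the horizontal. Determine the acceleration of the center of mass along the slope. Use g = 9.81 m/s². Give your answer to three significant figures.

With I = (2/3)MR², the ratio k = I/(MR²) is 2/3.
Newton's second law down the slope: Mg sinθ − f = Ma. The torque equation fR = Iα (with α = a/R) gives f = kMa.
Eliminating f: Mg sinθ = (1+k)Ma, so a = g sinθ/(1+k) = 9.81 × sin16.7° / 1.667 ≈ 1.69 m/s².

a ≈ 1.69 m/s²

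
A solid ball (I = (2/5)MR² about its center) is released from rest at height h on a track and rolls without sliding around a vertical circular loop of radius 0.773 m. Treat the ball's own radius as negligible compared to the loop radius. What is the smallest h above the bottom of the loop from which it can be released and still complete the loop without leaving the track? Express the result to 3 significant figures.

For this body I = (2/5)MR², i.e. k = I/(MR²) = 0.4.
At the top, contact is just lost when gravity alone supplies the centripetal force: Mg = Mv_top²/r, i.e. v_top² = gr.
With ω = v/R, the kinetic energy at speed v is ½(1+k)Mv² = (7/10)Mv².
Energy conservation from release (height h) to the top (height 2r): Mgh = Mg(2r) + (7/10)M·gr.
Thus h_min = 2r + (1+k)r/2 = r(2 + 1.4/2) = 0.773 × 2.7 ≈ 2.09 m.

h_min ≈ 2.09 m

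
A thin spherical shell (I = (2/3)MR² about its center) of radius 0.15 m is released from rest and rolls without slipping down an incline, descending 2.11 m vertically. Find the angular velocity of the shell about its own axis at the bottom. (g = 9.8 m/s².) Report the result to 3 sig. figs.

ω ≈ 33.2 rad/s

With I = (2/3)MR², the ratio k = I/(MR²) is 2/3.
Pure rolling means v = ωR; then KE = ½Mv² + ½I(v/R)² = ½(1+k)Mv² = (5/6)Mv².
Energy conservation Mgh = ½(1+k)Mv² gives v = √(2gh/(1+k)) = √(2 × 9.8 × 2.11 / 1.667) = 4.981 m/s.
Then ω = v/R = 4.981 / 0.15 ≈ 33.2 rad/s.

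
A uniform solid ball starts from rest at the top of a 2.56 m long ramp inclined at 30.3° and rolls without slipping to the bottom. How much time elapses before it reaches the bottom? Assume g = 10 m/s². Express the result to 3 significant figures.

With I = (2/5)MR², the ratio k = I/(MR²) is 0.4.
Translational: Mg sinθ − f = Ma. Rotational about the CM: fR = Iα = kMRa, so f = kMa.
Hence a = g sinθ/(1+k) = 10×sin30.3°/1.4 = 3.604 m/s².
Starting from rest, L = ½at², so t = √(2L/a) = √(2×2.56/3.604) ≈ 1.19 s.

t ≈ 1.19 s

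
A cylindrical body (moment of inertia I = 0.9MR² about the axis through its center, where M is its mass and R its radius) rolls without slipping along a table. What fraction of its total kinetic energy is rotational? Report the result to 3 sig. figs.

fraction ≈ 0.474

For this body I = 0.9MR², i.e. k = I/(MR²) = 0.9.
With ω = v/R, KE_trans = ½Mv² and KE_rot = ½Iω² = ½kMv², so KE_total = ½(1+k)Mv².
The rotational fraction is therefore k/(1+k) = 0.9/1.9 ≈ 0.474.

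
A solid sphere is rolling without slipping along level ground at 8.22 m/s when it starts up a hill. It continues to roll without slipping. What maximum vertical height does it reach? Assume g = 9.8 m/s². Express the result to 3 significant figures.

h ≈ 4.83 m

Here I = (2/5)MR², so the shape factor k = I/(MR²) = 0.4.
Rolling without slipping gives ω = v/R, so the total kinetic energy is ½Mv² + ½Iω² = ½(1+k)Mv² = (7/10)Mv².
All of this converts to potential energy at the highest point: (7/10)Mv₀² = Mgh.
Thus h = (1+k)v₀²/(2g) = 1.4 × 8.22² / (2 × 9.8) ≈ 4.83 m.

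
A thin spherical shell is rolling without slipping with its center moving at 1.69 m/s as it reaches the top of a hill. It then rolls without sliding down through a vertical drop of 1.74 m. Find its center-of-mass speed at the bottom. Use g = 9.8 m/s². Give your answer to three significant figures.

v ≈ 4.83 m/s

The moment of inertia is (2/3)MR², giving k ≡ I/(MR²) = 2/3.
Pure rolling means v = ωR; then KE = ½Mv² + ½I(v/R)² = ½(1+k)Mv² = (5/6)Mv².
Conserving energy between top and bottom: (5/6)Mv² = (5/6)Mv₀² + Mgh, hence v² = v₀² + 2gh/(1+k).
v = √(1.69² + 2×9.8×1.74/1.667) = √23.32 ≈ 4.83 m/s.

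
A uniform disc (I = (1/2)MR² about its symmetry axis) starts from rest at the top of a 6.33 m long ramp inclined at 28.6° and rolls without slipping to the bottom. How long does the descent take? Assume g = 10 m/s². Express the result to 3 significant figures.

t ≈ 1.99 s

For this body I = (1/2)MR², i.e. k = I/(MR²) = 0.5.
Newton's second law down the slope: Mg sinθ − f = Ma. The torque equation fR = Iα (with α = a/R) gives f = kMa.
Hence a = g sinθ/(1+k) = 10×sin28.6°/1.5 = 3.191 m/s².
With constant a from rest, t = √(2L/a) = √(2·6.33/3.191) ≈ 1.99 s.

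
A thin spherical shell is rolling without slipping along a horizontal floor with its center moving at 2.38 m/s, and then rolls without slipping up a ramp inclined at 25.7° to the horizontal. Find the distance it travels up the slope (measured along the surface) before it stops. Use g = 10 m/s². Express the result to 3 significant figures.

d ≈ 1.09 m

Here I = (2/3)MR², so the shape factor k = I/(MR²) = 2/3.
Pure rolling means v = ωR; then KE = ½Mv² + ½I(v/R)² = ½(1+k)Mv² = (5/6)Mv².
Setting this equal to Mgh gives the vertical rise h = (1+k)v₀²/(2g) = 1.667×2.38²/(2×10) = 0.472 m.
The distance along the slope is d = h/sinθ = 0.472/sin25.7° ≈ 1.09 m.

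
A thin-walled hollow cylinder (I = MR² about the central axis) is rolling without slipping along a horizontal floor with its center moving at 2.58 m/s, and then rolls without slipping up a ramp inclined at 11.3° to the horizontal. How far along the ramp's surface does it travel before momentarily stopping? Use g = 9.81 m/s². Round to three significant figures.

d ≈ 3.46 m

With I = MR², the ratio k = I/(MR²) is 1.
Pure rolling means v = ωR; then KE = ½Mv² + ½I(v/R)² = ½(1+k)Mv² = Mv².
Setting this equal to Mgh gives the vertical rise h = (1+k)v₀²/(2g) = 2×2.58²/(2×9.81) = 0.6785 m.
The distance along the slope is d = h/sinθ = 0.6785/sin11.3° ≈ 3.46 m.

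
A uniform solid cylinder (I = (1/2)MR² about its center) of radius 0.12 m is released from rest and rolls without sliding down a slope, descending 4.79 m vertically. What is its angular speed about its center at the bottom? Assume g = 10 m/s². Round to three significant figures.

For this body I = (1/2)MR², i.e. k = I/(MR²) = 0.5.
Pure rolling means v = ωR; then KE = ½Mv² + ½I(v/R)² = ½(1+k)Mv² = (3/4)Mv².
Energy conservation Mgh = ½(1+k)Mv² gives v = √(2gh/(1+k)) = √(2 × 10 × 4.79 / 1.5) = 7.992 m/s.
The angular speed follows from ω = v/R = 7.992/0.12 ≈ 66.6 rad/s.

ω ≈ 66.6 rad/s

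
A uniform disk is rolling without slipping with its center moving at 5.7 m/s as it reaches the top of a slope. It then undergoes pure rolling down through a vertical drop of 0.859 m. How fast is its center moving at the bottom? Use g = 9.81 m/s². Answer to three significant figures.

The moment of inertia is (1/2)MR², giving k ≡ I/(MR²) = 0.5.
Rolling without slipping gives ω = v/R, so the total kinetic energy is ½Mv² + ½Iω² = ½(1+k)Mv² = (3/4)Mv².
Energy conservation: (3/4)Mv₀² + Mgh = (3/4)Mv², so v² = v₀² + 2gh/(1+k).
v = √(5.7² + 2×9.81×0.859/1.5) = √43.73 ≈ 6.61 m/s.

v ≈ 6.61 m/s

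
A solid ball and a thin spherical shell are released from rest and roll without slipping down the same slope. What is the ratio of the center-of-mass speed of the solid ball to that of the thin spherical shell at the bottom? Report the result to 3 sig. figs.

v_ratio ≈ 1.09

Each satisfies Mgh = ½(1+k)Mv² with k = I/(MR²), so v ∝ 1/√(1+k).
For the solid ball k = 0.4; for the thin spherical shell k = 2/3.
v₁/v₂ = √((1+k₂)/(1+k₁)) = √(1.667/1.4) ≈ 1.09.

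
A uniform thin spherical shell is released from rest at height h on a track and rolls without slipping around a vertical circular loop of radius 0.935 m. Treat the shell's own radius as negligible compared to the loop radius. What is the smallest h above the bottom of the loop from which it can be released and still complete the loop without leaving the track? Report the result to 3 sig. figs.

For this body I = (2/3)MR², i.e. k = I/(MR²) = 2/3.
At the top, contact is just lost when gravity alone supplies the centripetal force: Mg = Mv_top²/r, i.e. v_top² = gr.
With ω = v/R, the kinetic energy at speed v is ½(1+k)Mv² = (5/6)Mv².
Energy conservation from release (height h) to the top (height 2r): Mgh = Mg(2r) + (5/6)M·gr.
Thus h_min = 2r + (1+k)r/2 = r(2 + 1.667/2) = 0.935 × 2.833 ≈ 2.65 m.

h_min ≈ 2.65 m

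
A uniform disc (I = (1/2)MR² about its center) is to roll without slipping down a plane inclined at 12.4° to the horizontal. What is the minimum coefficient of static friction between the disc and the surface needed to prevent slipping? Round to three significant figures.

Here I = (1/2)MR², so the shape factor k = I/(MR²) = 0.5.
Along the incline Mg sinθ − f = Ma, and torque about the center fR = Iα = kMR²(a/R) gives f = kMa.
These give a = g sinθ/(1+k) and the required friction f = kMg sinθ/(1+k).
The normal force is N = Mg cosθ, so μ_min = f/N = k tanθ/(1+k).
μ_min = 0.5 × tan12.4° / 1.5 ≈ 0.0733.

μ_min ≈ 0.0733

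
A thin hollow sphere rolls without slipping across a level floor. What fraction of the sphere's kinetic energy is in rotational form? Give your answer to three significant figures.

Here I = (2/3)MR², so the shape factor k = I/(MR²) = 2/3.
With ω = v/R, KE_trans = ½Mv² and KE_rot = ½Iω² = ½kMv², so KE_total = ½(1+k)Mv².
The rotational fraction is therefore k/(1+k) = (2/3)/1.667 ≈ 0.400.

fraction ≈ 0.400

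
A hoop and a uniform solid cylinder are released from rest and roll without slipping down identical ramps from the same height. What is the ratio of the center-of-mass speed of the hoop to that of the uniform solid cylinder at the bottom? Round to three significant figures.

Each satisfies Mgh = ½(1+k)Mv² with k = I/(MR²), so v ∝ 1/√(1+k).
For the hoop k = 1; for the uniform solid cylinder k = 0.5.
v₁/v₂ = √((1+k₂)/(1+k₁)) = √(1.5/2) ≈ 0.866.

v_ratio ≈ 0.866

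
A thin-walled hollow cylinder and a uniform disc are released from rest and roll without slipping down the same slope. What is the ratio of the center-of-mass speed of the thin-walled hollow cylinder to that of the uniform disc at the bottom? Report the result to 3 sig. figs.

Each satisfies Mgh = ½(1+k)Mv² with k = I/(MR²), so v ∝ 1/√(1+k).
For the thin-walled hollow cylinder k = 1; for the uniform disc k = 0.5.
v₁/v₂ = √((1+k₂)/(1+k₁)) = √(1.5/2) ≈ 0.866.

v_ratio ≈ 0.866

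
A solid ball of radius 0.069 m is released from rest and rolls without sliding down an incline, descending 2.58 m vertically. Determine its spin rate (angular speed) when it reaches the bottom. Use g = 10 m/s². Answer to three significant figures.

ω ≈ 88.0 rad/s

For this body I = (2/5)MR², i.e. k = I/(MR²) = 0.4.
Rolling without slipping gives ω = v/R, so the total kinetic energy is ½Mv² + ½Iω² = ½(1+k)Mv² = (7/10)Mv².
Energy conservation Mgh = ½(1+k)Mv² gives v = √(2gh/(1+k)) = √(2 × 10 × 2.58 / 1.4) = 6.071 m/s.
The angular speed follows from ω = v/R = 6.071/0.069 ≈ 88.0 rad/s.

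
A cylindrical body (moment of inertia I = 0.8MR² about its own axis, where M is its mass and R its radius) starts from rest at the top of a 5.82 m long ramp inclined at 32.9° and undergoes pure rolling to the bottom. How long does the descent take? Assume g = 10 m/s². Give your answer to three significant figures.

The moment of inertia is 0.8MR², giving k ≡ I/(MR²) = 0.8.
Newton's second law down the slope: Mg sinθ − f = Ma. The torque equation fR = Iα (with α = a/R) gives f = kMa.
Hence a = g sinθ/(1+k) = 10×sin32.9°/1.8 = 3.018 m/s².
With constant a from rest, t = √(2L/a) = √(2·5.82/3.018) ≈ 1.96 s.

t ≈ 1.96 s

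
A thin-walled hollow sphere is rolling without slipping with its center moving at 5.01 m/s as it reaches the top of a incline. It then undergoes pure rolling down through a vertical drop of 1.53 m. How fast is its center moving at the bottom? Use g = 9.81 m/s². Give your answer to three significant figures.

v ≈ 6.57 m/s

With I = (2/3)MR², the ratio k = I/(MR²) is 2/3.
Pure rolling means v = ωR; then KE = ½Mv² + ½I(v/R)² = ½(1+k)Mv² = (5/6)Mv².
Energy conservation: (5/6)Mv₀² + Mgh = (5/6)Mv², so v² = v₀² + 2gh/(1+k).
v = √(5.01² + 2×9.81×1.53/1.667) = √43.11 ≈ 6.57 m/s.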